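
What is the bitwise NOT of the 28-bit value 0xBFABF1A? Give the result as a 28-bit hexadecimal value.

0x40540E5

Each hex digit d becomes F−d:
  B→4, F→0, A→5, B→4, F→0, 1→E, A→5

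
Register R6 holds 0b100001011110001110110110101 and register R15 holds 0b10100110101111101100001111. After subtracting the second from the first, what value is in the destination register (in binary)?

0b1100101000010001010100110

Subtract column by column in base 2:
  1-1 → 0
  0-1 → 1 (borrow)
  1-1-1 → 1 (borrow)
  0-1-1 → 0 (borrow)
  1-0-1 → 0
  1-0 → 1
  0-0 → 0
  1-0 → 1
  1-1 → 0
  0-1 → 1 (borrow)
  1-0-1 → 0
  1-1 → 0
  1-1 → 0
  0-1 → 1 (borrow)
  0-1-1 → 0 (borrow)
  0-1-1 → 0 (borrow)
  1-0-1 → 0
  1-1 → 0
  1-0 → 1
  1-1 → 0
  0-1 → 1 (borrow)
  1-0-1 → 0
  0-0 → 0
  0-1 → 1 (borrow)
  0-0-1 → 1 (borrow)
  0-1-1 → 0 (borrow)
  1-0-1 → 0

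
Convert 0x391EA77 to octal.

Expand each hex digit to 4 bits: 3=0011 9=1001 1=0001 E=1110 A=1010 7=0111 7=0111.
Group the bits in threes: 011 100 100 011 110 101 001 110 111 → 344365167.

0o344365167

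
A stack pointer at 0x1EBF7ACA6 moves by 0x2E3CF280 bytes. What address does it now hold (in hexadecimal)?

0x21A349F26

Add column by column in base 16, right to left:
  6+0 = 6
  A+8 = 2 carry 1
  C+2+1 = F
  A+F = 9 carry 1
  7+C+1 = 4 carry 1
  F+3+1 = 3 carry 1
  B+E+1 = A carry 1
  E+2+1 = 1 carry 1
  1+0+1 = 2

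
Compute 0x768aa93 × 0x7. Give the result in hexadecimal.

Multiply each base-16 digit by 7, carrying:
  3×7 = 21 → write 5 carry 1
  9×7+1 = 64 → write 0 carry 4
  a×7+4 = 74 → write a carry 4
  a×7+4 = 74 → write a carry 4
  8×7+4 = 60 → write c carry 3
  6×7+3 = 45 → write d carry 2
  7×7+2 = 51 → write 3 carry 3
  remaining carry: 3

0x33dcaa05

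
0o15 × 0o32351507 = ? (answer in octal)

0o527735233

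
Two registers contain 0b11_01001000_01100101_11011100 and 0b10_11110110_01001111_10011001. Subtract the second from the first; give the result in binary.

Subtract column by column in base 2:
  0-1 → 1 (borrow)
  0-0-1 → 1 (borrow)
  1-0-1 → 0
  1-1 → 0
  1-1 → 0
  0-0 → 0
  1-0 → 1
  1-1 → 0
  1-1 → 0
  0-1 → 1 (borrow)
  1-1-1 → 1 (borrow)
  0-1-1 → 0 (borrow)
  0-0-1 → 1 (borrow)
  1-0-1 → 0
  1-1 → 0
  0-0 → 0
  0-0 → 0
  0-1 → 1 (borrow)
  0-1-1 → 0 (borrow)
  1-0-1 → 0
  0-1 → 1 (borrow)
  0-1-1 → 0 (borrow)
  1-1-1 → 1 (borrow)
  0-1-1 → 0 (borrow)
  1-0-1 → 0
  1-1 → 0

0b10100100001011001000011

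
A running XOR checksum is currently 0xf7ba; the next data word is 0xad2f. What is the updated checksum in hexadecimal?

XOR each hex digit independently (no carries):
  f^a=5, 7^d=a, b^2=9, a^f=5

0x5a95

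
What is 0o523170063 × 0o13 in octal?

Multiply each base-8 digit by 11, carrying:
  3×11 = 33 → write 1 carry 4
  6×11+4 = 70 → write 6 carry 8
  0×11+8 = 8 → write 0 carry 1
  0×11+1 = 1 → write 1
  7×11 = 77 → write 5 carry 9
  1×11+9 = 20 → write 4 carry 2
  3×11+2 = 35 → write 3 carry 4
  2×11+4 = 26 → write 2 carry 3
  5×11+3 = 58 → write 2 carry 7
  remaining carry: 7

0o7223451061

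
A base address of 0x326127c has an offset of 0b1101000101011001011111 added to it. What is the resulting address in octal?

0o326464333

0x326127c = 0o311411174 in octal.
0b1101000101011001011111 = 0o15053137 in octal.
Add column by column in base 8, right to left:
  4+7 = 3 carry 1
  7+3+1 = 3 carry 1
  1+1+1 = 3
  1+3 = 4
  1+5 = 6
  4+0 = 4
  1+5 = 6
  1+1 = 2
  3+0 = 3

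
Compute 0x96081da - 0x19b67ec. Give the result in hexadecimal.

0x7c519ee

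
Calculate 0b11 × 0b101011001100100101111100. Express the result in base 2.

0b10000001100101110001110100

Multiply each base-2 digit by 3, carrying:
  0×3 = 0 → write 0
  0×3 = 0 → write 0
  1×3 = 3 → write 1 carry 1
  1×3+1 = 4 → write 0 carry 2
  1×3+2 = 5 → write 1 carry 2
  1×3+2 = 5 → write 1 carry 2
  1×3+2 = 5 → write 1 carry 2
  0×3+2 = 2 → write 0 carry 1
  1×3+1 = 4 → write 0 carry 2
  0×3+2 = 2 → write 0 carry 1
  0×3+1 = 1 → write 1
  1×3 = 3 → write 1 carry 1
  0×3+1 = 1 → write 1
  0×3 = 0 → write 0
  1×3 = 3 → write 1 carry 1
  1×3+1 = 4 → write 0 carry 2
  0×3+2 = 2 → write 0 carry 1
  0×3+1 = 1 → write 1
  1×3 = 3 → write 1 carry 1
  1×3+1 = 4 → write 0 carry 2
  0×3+2 = 2 → write 0 carry 1
  1×3+1 = 4 → write 0 carry 2
  0×3+2 = 2 → write 0 carry 1
  1×3+1 = 4 → write 0 carry 2
  remaining carry: 10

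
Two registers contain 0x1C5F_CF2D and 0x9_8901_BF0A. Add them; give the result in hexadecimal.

0x9A5618E37

Add column by column in base 16, right to left:
  D+A = 7 carry 1
  2+0+1 = 3
  F+F = E carry 1
  C+B+1 = 8 carry 1
  F+1+1 = 1 carry 1
  5+0+1 = 6
  C+9 = 5 carry 1
  1+8+1 = A
  0+9 = 9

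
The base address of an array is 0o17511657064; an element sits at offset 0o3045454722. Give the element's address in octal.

0o22557334006

Add column by column in base 8, right to left:
  4+2 = 6
  6+2 = 0 carry 1
  0+7+1 = 0 carry 1
  7+4+1 = 4 carry 1
  5+5+1 = 3 carry 1
  6+4+1 = 3 carry 1
  1+5+1 = 7
  1+4 = 5
  5+0 = 5
  7+3 = 2 carry 1
  1+0+1 = 2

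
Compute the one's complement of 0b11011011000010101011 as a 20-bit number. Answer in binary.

0b00100100111101010100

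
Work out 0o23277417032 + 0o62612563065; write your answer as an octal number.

Add column by column in base 8, right to left:
  2+5 = 7
  3+6 = 1 carry 1
  0+0+1 = 1
  7+3 = 2 carry 1
  1+6+1 = 0 carry 1
  4+5+1 = 2 carry 1
  7+2+1 = 2 carry 1
  7+1+1 = 1 carry 1
  2+6+1 = 1 carry 1
  3+2+1 = 6
  2+6 = 0 carry 1
  final carry 1

0o106112202117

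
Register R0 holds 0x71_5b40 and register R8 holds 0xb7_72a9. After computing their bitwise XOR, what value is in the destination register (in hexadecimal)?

0xc629e9

XOR each hex digit independently (no carries):
  7^b=c, 1^7=6, 5^7=2, b^2=9, 4^a=e, 0^9=9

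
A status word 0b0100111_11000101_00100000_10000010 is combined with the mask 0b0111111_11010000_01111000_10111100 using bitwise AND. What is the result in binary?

0b0100111110000000010000010000000

AND bit by bit (1 only where both bits are 1):
  0100111110001010010000010000010
& 0111111110100000111100010111100
= 0100111110000000010000010000000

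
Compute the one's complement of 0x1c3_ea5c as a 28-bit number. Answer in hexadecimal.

Each hex digit d becomes f−d:
  1→e, c→3, 3→c, e→1, a→5, 5→a, c→3

0xe3c15a3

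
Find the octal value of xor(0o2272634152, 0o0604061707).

0o2476655655

XOR each oct digit independently (no carries):
  2^0=2, 2^6=4, 7^0=7, 2^4=6, 6^0=6, 3^6=5, 4^1=5, 1^7=6, 5^0=5, 2^7=5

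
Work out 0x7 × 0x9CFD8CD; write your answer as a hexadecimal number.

0x44AEED9B

Multiply each base-16 digit by 7, carrying:
  D×7 = 91 → write B carry 5
  C×7+5 = 89 → write 9 carry 5
  8×7+5 = 61 → write D carry 3
  D×7+3 = 94 → write E carry 5
  F×7+5 = 110 → write E carry 6
  C×7+6 = 90 → write A carry 5
  9×7+5 = 68 → write 4 carry 4
  remaining carry: 4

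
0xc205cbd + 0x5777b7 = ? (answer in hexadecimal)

0xc77d474

Add column by column in base 16, right to left:
  d+7 = 4 carry 1
  b+b+1 = 7 carry 1
  c+7+1 = 4 carry 1
  5+7+1 = d
  0+7 = 7
  2+5 = 7
  c+0 = c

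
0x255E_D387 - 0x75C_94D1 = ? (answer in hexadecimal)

0x1E023EB6

Subtract column by column in base 16:
  7-1 → 6
  8-D → B (borrow)
  3-4-1 → E (borrow)
  D-9-1 → 3
  E-C → 2
  5-5 → 0
  5-7 → E (borrow)
  2-0-1 → 1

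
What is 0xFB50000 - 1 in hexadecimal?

0xFB4FFFF

The trailing 4 digits are 0, so subtracting 1 borrows through: they become F and the next digit up decrements.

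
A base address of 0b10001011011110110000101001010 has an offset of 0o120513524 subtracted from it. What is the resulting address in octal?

0b10001011011110110000101001010 = 0o2133660512 in octal.
Subtract column by column in base 8:
  2-4 → 6 (borrow)
  1-2-1 → 6 (borrow)
  5-5-1 → 7 (borrow)
  0-3-1 → 4 (borrow)
  6-1-1 → 4
  6-5 → 1
  3-0 → 3
  3-2 → 1
  1-1 → 0
  2-0 → 2

0o2013144766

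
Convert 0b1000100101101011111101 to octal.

0o10455375

Group the bits in threes: 001 000 100 101 101 011 111 101 → 10455375.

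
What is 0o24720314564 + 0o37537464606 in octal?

0o64460001372

Add column by column in base 8, right to left:
  4+6 = 2 carry 1
  6+0+1 = 7
  5+6 = 3 carry 1
  4+4+1 = 1 carry 1
  1+6+1 = 0 carry 1
  3+4+1 = 0 carry 1
  0+7+1 = 0 carry 1
  2+3+1 = 6
  7+5 = 4 carry 1
  4+7+1 = 4 carry 1
  2+3+1 = 6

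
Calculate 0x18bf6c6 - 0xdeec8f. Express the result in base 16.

Subtract column by column in base 16:
  6-f → 7 (borrow)
  c-8-1 → 3
  6-c → a (borrow)
  f-e-1 → 0
  b-e → d (borrow)
  8-d-1 → a (borrow)
  1-0-1 → 0

0xad0a37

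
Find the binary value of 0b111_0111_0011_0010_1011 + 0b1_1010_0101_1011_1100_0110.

0b1000011100111011110001

Add column by column in base 2, right to left:
  1+0 = 1
  1+1 = 0 carry 1
  0+1+1 = 0 carry 1
  1+0+1 = 0 carry 1
  0+0+1 = 1
  1+0 = 1
  0+1 = 1
  0+1 = 1
  1+1 = 0 carry 1
  1+1+1 = 1 carry 1
  0+0+1 = 1
  0+1 = 1
  1+1 = 0 carry 1
  1+0+1 = 0 carry 1
  1+1+1 = 1 carry 1
  0+0+1 = 1
  1+0 = 1
  1+1 = 0 carry 1
  1+0+1 = 0 carry 1
  0+1+1 = 0 carry 1
  0+1+1 = 0 carry 1
  final carry 1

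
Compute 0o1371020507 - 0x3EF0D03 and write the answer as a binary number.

0o1371020507 = 0b1011111001000010000101000111 in binary.
0x3EF0D03 = 0b11111011110000110100000011 in binary.
Subtract column by column in base 2:
  1-1 → 0
  1-1 → 0
  1-0 → 1
  0-0 → 0
  0-0 → 0
  0-0 → 0
  1-0 → 1
  0-0 → 0
  1-1 → 0
  0-0 → 0
  0-1 → 1 (borrow)
  0-1-1 → 0 (borrow)
  0-0-1 → 1 (borrow)
  1-0-1 → 0
  0-0 → 0
  0-0 → 0
  0-1 → 1 (borrow)
  0-1-1 → 0 (borrow)
  1-1-1 → 1 (borrow)
  0-1-1 → 0 (borrow)
  0-0-1 → 1 (borrow)
  1-1-1 → 1 (borrow)
  1-1-1 → 1 (borrow)
  1-1-1 → 1 (borrow)
  1-1-1 → 1 (borrow)
  1-1-1 → 1 (borrow)
  0-0-1 → 1 (borrow)
  1-0-1 → 0

0b111111101010001010001000100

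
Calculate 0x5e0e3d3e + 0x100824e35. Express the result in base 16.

0x15e908b73

Add column by column in base 16, right to left:
  e+5 = 3 carry 1
  3+3+1 = 7
  d+e = b carry 1
  3+4+1 = 8
  e+2 = 0 carry 1
  0+8+1 = 9
  e+0 = e
  5+0 = 5
  0+1 = 1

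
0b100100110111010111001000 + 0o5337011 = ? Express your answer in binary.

0b101010010011001111010001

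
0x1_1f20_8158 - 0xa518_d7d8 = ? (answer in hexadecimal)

0x7a07a980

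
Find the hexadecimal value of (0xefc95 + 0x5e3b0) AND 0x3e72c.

0xe004

Add column by column in base 16, right to left:
  5+0 = 5
  9+b = 4 carry 1
  c+3+1 = 0 carry 1
  f+e+1 = e carry 1
  e+5+1 = 4 carry 1
  final carry 1
Sum = 0x14e045; now AND with 0x3e72c:
  1&0=0, 4&3=0, e&e=e, 0&7=0, 4&2=0, 5&c=4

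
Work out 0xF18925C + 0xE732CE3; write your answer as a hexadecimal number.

0x1D8BBF3F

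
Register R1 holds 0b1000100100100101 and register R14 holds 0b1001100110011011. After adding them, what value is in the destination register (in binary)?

0b10010001011000000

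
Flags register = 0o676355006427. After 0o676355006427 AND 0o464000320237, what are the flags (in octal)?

AND each oct digit independently (no carries):
  6&4=4, 7&6=6, 6&4=4, 3&0=0, 5&0=0, 5&0=0, 0&3=0, 0&2=0, 6&0=0, 4&2=0, 2&3=2, 7&7=7

0o464000000027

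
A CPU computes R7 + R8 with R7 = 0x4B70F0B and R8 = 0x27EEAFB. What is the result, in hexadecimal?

Add column by column in base 16, right to left:
  B+B = 6 carry 1
  0+F+1 = 0 carry 1
  F+A+1 = A carry 1
  0+E+1 = F
  7+E = 5 carry 1
  B+7+1 = 3 carry 1
  4+2+1 = 7

0x735FA06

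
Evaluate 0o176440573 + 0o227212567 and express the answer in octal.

Add column by column in base 8, right to left:
  3+7 = 2 carry 1
  7+6+1 = 6 carry 1
  5+5+1 = 3 carry 1
  0+2+1 = 3
  4+1 = 5
  4+2 = 6
  6+7 = 5 carry 1
  7+2+1 = 2 carry 1
  1+2+1 = 4

0o425653362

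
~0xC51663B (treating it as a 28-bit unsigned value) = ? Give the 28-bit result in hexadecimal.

Each hex digit d becomes F−d:
  C→3, 5→A, 1→E, 6→9, 6→9, 3→C, B→4

0x3AE99C4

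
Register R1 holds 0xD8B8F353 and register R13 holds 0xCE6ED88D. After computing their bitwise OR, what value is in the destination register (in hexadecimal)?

OR each hex digit independently (no carries):
  D|C=D, 8|E=E, B|6=F, 8|E=E, F|D=F, 3|8=B, 5|8=D, 3|D=F

0xDEFEFBDF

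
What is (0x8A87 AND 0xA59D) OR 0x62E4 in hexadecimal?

0xE2E5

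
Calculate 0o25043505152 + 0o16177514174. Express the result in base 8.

0o43243221346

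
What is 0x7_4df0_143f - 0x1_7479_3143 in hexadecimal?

0x5d976e2fc

Subtract column by column in base 16:
  f-3 → c
  3-4 → f (borrow)
  4-1-1 → 2
  1-3 → e (borrow)
  0-9-1 → 6 (borrow)
  f-7-1 → 7
  d-4 → 9
  4-7 → d (borrow)
  7-1-1 → 5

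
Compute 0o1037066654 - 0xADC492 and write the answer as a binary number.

0o1037066654 = 0b1000011111000110110110101100 in binary.
0xADC492 = 0b101011011100010010010010 in binary.
Subtract column by column in base 2:
  0-0 → 0
  0-1 → 1 (borrow)
  1-0-1 → 0
  1-0 → 1
  0-1 → 1 (borrow)
  1-0-1 → 0
  0-0 → 0
  1-1 → 0
  1-0 → 1
  0-0 → 0
  1-1 → 0
  1-0 → 1
  0-0 → 0
  1-0 → 1
  1-1 → 0
  0-1 → 1 (borrow)
  0-1-1 → 0 (borrow)
  0-0-1 → 1 (borrow)
  1-1-1 → 1 (borrow)
  1-1-1 → 1 (borrow)
  1-0-1 → 0
  1-1 → 0
  1-0 → 1
  0-1 → 1 (borrow)
  0-0-1 → 1 (borrow)
  0-0-1 → 1 (borrow)
  0-0-1 → 1 (borrow)
  1-0-1 → 0

0b111110011101010100100011010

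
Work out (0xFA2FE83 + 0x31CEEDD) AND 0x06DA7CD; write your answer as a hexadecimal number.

0x2DA540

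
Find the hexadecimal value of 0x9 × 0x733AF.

Multiply each base-16 digit by 9, carrying:
  F×9 = 135 → write 7 carry 8
  A×9+8 = 98 → write 2 carry 6
  3×9+6 = 33 → write 1 carry 2
  3×9+2 = 29 → write D carry 1
  7×9+1 = 64 → write 0 carry 4
  remaining carry: 4

0x40D127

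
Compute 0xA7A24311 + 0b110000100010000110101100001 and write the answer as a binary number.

0xA7A24311 = 0b10100111101000100100001100010001 in binary.
Add column by column in base 2, right to left:
  1+1 = 0 carry 1
  0+0+1 = 1
  0+0 = 0
  0+0 = 0
  1+0 = 1
  0+1 = 1
  0+1 = 1
  0+0 = 0
  1+1 = 0 carry 1
  1+0+1 = 0 carry 1
  0+1+1 = 0 carry 1
  0+1+1 = 0 carry 1
  0+0+1 = 1
  0+0 = 0
  1+0 = 1
  0+0 = 0
  0+1 = 1
  1+0 = 1
  0+0 = 0
  0+0 = 0
  0+1 = 1
  1+0 = 1
  0+0 = 0
  1+0 = 1
  1+0 = 1
  1+1 = 0 carry 1
  1+1+1 = 1 carry 1
  0+0+1 = 1
  0+0 = 0
  1+0 = 1
  0+0 = 0
  1+0 = 1

0b10101101101100110101000001110010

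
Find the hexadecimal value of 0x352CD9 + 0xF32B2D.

Add column by column in base 16, right to left:
  9+D = 6 carry 1
  D+2+1 = 0 carry 1
  C+B+1 = 8 carry 1
  2+2+1 = 5
  5+3 = 8
  3+F = 2 carry 1
  final carry 1

0x1285806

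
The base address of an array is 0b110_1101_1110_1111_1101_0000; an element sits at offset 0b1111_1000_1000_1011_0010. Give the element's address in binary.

Add column by column in base 2, right to left:
  0+0 = 0
  0+1 = 1
  0+0 = 0
  0+0 = 0
  1+1 = 0 carry 1
  0+1+1 = 0 carry 1
  1+0+1 = 0 carry 1
  1+1+1 = 1 carry 1
  1+0+1 = 0 carry 1
  1+0+1 = 0 carry 1
  1+0+1 = 0 carry 1
  1+1+1 = 1 carry 1
  0+0+1 = 1
  1+0 = 1
  1+0 = 1
  1+1 = 0 carry 1
  1+1+1 = 1 carry 1
  0+1+1 = 0 carry 1
  1+1+1 = 1 carry 1
  1+1+1 = 1 carry 1
  0+0+1 = 1
  1+0 = 1
  1+0 = 1

0b11111010111100010000010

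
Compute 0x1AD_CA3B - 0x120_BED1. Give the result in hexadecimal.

Subtract column by column in base 16:
  B-1 → A
  3-D → 6 (borrow)
  A-E-1 → B (borrow)
  C-B-1 → 0
  D-0 → D
  A-2 → 8
  1-1 → 0

0x8D0B6A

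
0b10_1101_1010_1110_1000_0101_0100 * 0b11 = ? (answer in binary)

Multiply each base-2 digit by 3, carrying:
  0×3 = 0 → write 0
  0×3 = 0 → write 0
  1×3 = 3 → write 1 carry 1
  0×3+1 = 1 → write 1
  1×3 = 3 → write 1 carry 1
  0×3+1 = 1 → write 1
  1×3 = 3 → write 1 carry 1
  0×3+1 = 1 → write 1
  0×3 = 0 → write 0
  0×3 = 0 → write 0
  0×3 = 0 → write 0
  1×3 = 3 → write 1 carry 1
  0×3+1 = 1 → write 1
  1×3 = 3 → write 1 carry 1
  1×3+1 = 4 → write 0 carry 2
  1×3+2 = 5 → write 1 carry 2
  0×3+2 = 2 → write 0 carry 1
  1×3+1 = 4 → write 0 carry 2
  0×3+2 = 2 → write 0 carry 1
  1×3+1 = 4 → write 0 carry 2
  1×3+2 = 5 → write 1 carry 2
  0×3+2 = 2 → write 0 carry 1
  1×3+1 = 4 → write 0 carry 2
  1×3+2 = 5 → write 1 carry 2
  0×3+2 = 2 → write 0 carry 1
  1×3+1 = 4 → write 0 carry 2
  remaining carry: 10

0b1000100100001011100011111100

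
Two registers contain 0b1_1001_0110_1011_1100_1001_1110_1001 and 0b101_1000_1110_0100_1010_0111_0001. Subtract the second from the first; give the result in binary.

Subtract column by column in base 2:
  1-1 → 0
  0-0 → 0
  0-0 → 0
  1-0 → 1
  0-1 → 1 (borrow)
  1-1-1 → 1 (borrow)
  1-1-1 → 1 (borrow)
  1-0-1 → 0
  1-0 → 1
  0-1 → 1 (borrow)
  0-0-1 → 1 (borrow)
  1-1-1 → 1 (borrow)
  0-0-1 → 1 (borrow)
  0-0-1 → 1 (borrow)
  1-1-1 → 1 (borrow)
  1-0-1 → 0
  1-0 → 1
  1-1 → 0
  0-1 → 1 (borrow)
  1-1-1 → 1 (borrow)
  0-0-1 → 1 (borrow)
  1-0-1 → 0
  1-0 → 1
  0-1 → 1 (borrow)
  1-1-1 → 1 (borrow)
  0-0-1 → 1 (borrow)
  0-1-1 → 0 (borrow)
  1-0-1 → 0
  1-0 → 1

0b10011110111010111111101111000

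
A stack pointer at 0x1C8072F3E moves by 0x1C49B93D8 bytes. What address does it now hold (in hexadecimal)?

0x38CA2C316

Add column by column in base 16, right to left:
  E+8 = 6 carry 1
  3+D+1 = 1 carry 1
  F+3+1 = 3 carry 1
  2+9+1 = C
  7+B = 2 carry 1
  0+9+1 = A
  8+4 = C
  C+C = 8 carry 1
  1+1+1 = 3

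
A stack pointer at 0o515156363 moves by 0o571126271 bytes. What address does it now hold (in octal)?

0o1306304654

Add column by column in base 8, right to left:
  3+1 = 4
  6+7 = 5 carry 1
  3+2+1 = 6
  6+6 = 4 carry 1
  5+2+1 = 0 carry 1
  1+1+1 = 3
  5+1 = 6
  1+7 = 0 carry 1
  5+5+1 = 3 carry 1
  final carry 1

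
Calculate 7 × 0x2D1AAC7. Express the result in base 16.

0x13BBAB71

Multiply each base-16 digit by 7, carrying:
  7×7 = 49 → write 1 carry 3
  C×7+3 = 87 → write 7 carry 5
  A×7+5 = 75 → write B carry 4
  A×7+4 = 74 → write A carry 4
  1×7+4 = 11 → write B
  D×7 = 91 → write B carry 5
  2×7+5 = 19 → write 3 carry 1
  remaining carry: 1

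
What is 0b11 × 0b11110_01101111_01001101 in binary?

0b10110110100110111100111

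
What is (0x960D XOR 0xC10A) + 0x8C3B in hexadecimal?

0xE342

First 0x960D XOR 0xC10A = 0x5707.
Add column by column in base 16, right to left:
  7+B = 2 carry 1
  0+3+1 = 4
  7+C = 3 carry 1
  5+8+1 = E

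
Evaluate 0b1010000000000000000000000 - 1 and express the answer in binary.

0b1001111111111111111111111

The trailing 22 digits are 0, so subtracting 1 borrows through: they become 1 and the next digit up decrements.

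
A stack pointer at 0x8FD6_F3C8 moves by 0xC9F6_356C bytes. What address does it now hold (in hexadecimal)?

Add column by column in base 16, right to left:
  8+C = 4 carry 1
  C+6+1 = 3 carry 1
  3+5+1 = 9
  F+3 = 2 carry 1
  6+6+1 = D
  D+F = C carry 1
  F+9+1 = 9 carry 1
  8+C+1 = 5 carry 1
  final carry 1

0x159CD2934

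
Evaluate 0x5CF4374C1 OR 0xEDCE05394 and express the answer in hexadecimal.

0xFDFE377D5

OR each hex digit independently (no carries):
  5|E=F, C|D=D, F|C=F, 4|E=E, 3|0=3, 7|5=7, 4|3=7, C|9=D, 1|4=5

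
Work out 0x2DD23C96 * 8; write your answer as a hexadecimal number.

Multiply each base-16 digit by 8, carrying:
  6×8 = 48 → write 0 carry 3
  9×8+3 = 75 → write B carry 4
  C×8+4 = 100 → write 4 carry 6
  3×8+6 = 30 → write E carry 1
  2×8+1 = 17 → write 1 carry 1
  D×8+1 = 105 → write 9 carry 6
  D×8+6 = 110 → write E carry 6
  2×8+6 = 22 → write 6 carry 1
  remaining carry: 1

0x16E91E4B0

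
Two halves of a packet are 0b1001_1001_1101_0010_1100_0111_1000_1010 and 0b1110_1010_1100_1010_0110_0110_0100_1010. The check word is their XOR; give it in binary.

XOR bit by bit (1 where the bits differ):
  10011001110100101100011110001010
^ 11101010110010100110011001001010
= 01110011000110001010000111000000

0b01110011000110001010000111000000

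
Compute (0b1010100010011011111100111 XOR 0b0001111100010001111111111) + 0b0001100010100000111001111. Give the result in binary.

0b1101000000101010111100111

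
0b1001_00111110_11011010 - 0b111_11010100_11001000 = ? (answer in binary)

Subtract column by column in base 2:
  0-0 → 0
  1-0 → 1
  0-0 → 0
  1-1 → 0
  1-0 → 1
  0-0 → 0
  1-1 → 0
  1-1 → 0
  0-0 → 0
  1-0 → 1
  1-1 → 0
  1-0 → 1
  1-1 → 0
  1-0 → 1
  0-1 → 1 (borrow)
  0-1-1 → 0 (borrow)
  1-1-1 → 1 (borrow)
  0-1-1 → 0 (borrow)
  0-1-1 → 0 (borrow)
  1-0-1 → 0

0b10110101000010010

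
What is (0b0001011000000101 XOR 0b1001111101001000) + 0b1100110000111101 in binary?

0b10101010110001010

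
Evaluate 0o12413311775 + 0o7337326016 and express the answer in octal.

0o21752640013

Add column by column in base 8, right to left:
  5+6 = 3 carry 1
  7+1+1 = 1 carry 1
  7+0+1 = 0 carry 1
  1+6+1 = 0 carry 1
  1+2+1 = 4
  3+3 = 6
  3+7 = 2 carry 1
  1+3+1 = 5
  4+3 = 7
  2+7 = 1 carry 1
  1+0+1 = 2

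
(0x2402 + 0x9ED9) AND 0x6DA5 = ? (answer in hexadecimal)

0x4081

Add column by column in base 16, right to left:
  2+9 = B
  0+D = D
  4+E = 2 carry 1
  2+9+1 = C
Sum = 0xC2DB; now AND with 0x6DA5:
  C&6=4, 2&D=0, D&A=8, B&5=1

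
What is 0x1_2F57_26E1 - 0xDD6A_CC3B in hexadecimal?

0x51EC5AA6

Subtract column by column in base 16:
  1-B → 6 (borrow)
  E-3-1 → A
  6-C → A (borrow)
  2-C-1 → 5 (borrow)
  7-A-1 → C (borrow)
  5-6-1 → E (borrow)
  F-D-1 → 1
  2-D → 5 (borrow)
  1-0-1 → 0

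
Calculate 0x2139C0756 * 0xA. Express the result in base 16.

Multiply each base-16 digit by 10, carrying:
  6×10 = 60 → write C carry 3
  5×10+3 = 53 → write 5 carry 3
  7×10+3 = 73 → write 9 carry 4
  0×10+4 = 4 → write 4
  C×10 = 120 → write 8 carry 7
  9×10+7 = 97 → write 1 carry 6
  3×10+6 = 36 → write 4 carry 2
  1×10+2 = 12 → write C
  2×10 = 20 → write 4 carry 1
  remaining carry: 1

0x14C418495C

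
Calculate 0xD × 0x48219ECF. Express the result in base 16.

Multiply each base-16 digit by 13, carrying:
  F×13 = 195 → write 3 carry 12
  C×13+12 = 168 → write 8 carry 10
  E×13+10 = 192 → write 0 carry 12
  9×13+12 = 129 → write 1 carry 8
  1×13+8 = 21 → write 5 carry 1
  2×13+1 = 27 → write B carry 1
  8×13+1 = 105 → write 9 carry 6
  4×13+6 = 58 → write A carry 3
  remaining carry: 3

0x3A9B51083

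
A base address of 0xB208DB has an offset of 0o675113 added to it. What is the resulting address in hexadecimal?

0xB58326

0o675113 = 0x37A4B in hexadecimal.
Add column by column in base 16, right to left:
  B+B = 6 carry 1
  D+4+1 = 2 carry 1
  8+A+1 = 3 carry 1
  0+7+1 = 8
  2+3 = 5
  B+0 = B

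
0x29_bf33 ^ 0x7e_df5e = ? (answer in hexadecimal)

0x57606d

XOR each hex digit independently (no carries):
  2^7=5, 9^e=7, b^d=6, f^f=0, 3^5=6, 3^e=d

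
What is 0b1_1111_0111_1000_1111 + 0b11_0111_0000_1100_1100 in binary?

Add column by column in base 2, right to left:
  1+0 = 1
  1+0 = 1
  1+1 = 0 carry 1
  1+1+1 = 1 carry 1
  0+0+1 = 1
  0+0 = 0
  0+1 = 1
  1+1 = 0 carry 1
  1+0+1 = 0 carry 1
  1+0+1 = 0 carry 1
  1+0+1 = 0 carry 1
  0+0+1 = 1
  1+1 = 0 carry 1
  1+1+1 = 1 carry 1
  1+1+1 = 1 carry 1
  1+0+1 = 0 carry 1
  1+1+1 = 1 carry 1
  0+1+1 = 0 carry 1
  final carry 1

0b1010110100001011011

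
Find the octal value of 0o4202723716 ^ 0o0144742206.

XOR each oct digit independently (no carries):
  4^0=4, 2^1=3, 0^4=4, 2^4=6, 7^7=0, 2^4=6, 3^2=1, 7^2=5, 1^0=1, 6^6=0

0o4346061510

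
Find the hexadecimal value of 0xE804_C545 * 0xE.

Multiply each base-16 digit by 14, carrying:
  5×14 = 70 → write 6 carry 4
  4×14+4 = 60 → write C carry 3
  5×14+3 = 73 → write 9 carry 4
  C×14+4 = 172 → write C carry 10
  4×14+10 = 66 → write 2 carry 4
  0×14+4 = 4 → write 4
  8×14 = 112 → write 0 carry 7
  E×14+7 = 203 → write B carry 12
  remaining carry: C

0xCB042C9C6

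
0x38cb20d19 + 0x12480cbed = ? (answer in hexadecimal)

0x4b132d906

Add column by column in base 16, right to left:
  9+d = 6 carry 1
  1+e+1 = 0 carry 1
  d+b+1 = 9 carry 1
  0+c+1 = d
  2+0 = 2
  b+8 = 3 carry 1
  c+4+1 = 1 carry 1
  8+2+1 = b
  3+1 = 4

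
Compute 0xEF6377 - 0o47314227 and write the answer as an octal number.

0o24345340

0xEF6377 = 0o73661567 in octal.
Subtract column by column in base 8:
  7-7 → 0
  6-2 → 4
  5-2 → 3
  1-4 → 5 (borrow)
  6-1-1 → 4
  6-3 → 3
  3-7 → 4 (borrow)
  7-4-1 → 2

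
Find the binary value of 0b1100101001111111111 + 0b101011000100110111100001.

0b101100101010000111100000

Add column by column in base 2, right to left:
  1+1 = 0 carry 1
  1+0+1 = 0 carry 1
  1+0+1 = 0 carry 1
  1+0+1 = 0 carry 1
  1+0+1 = 0 carry 1
  1+1+1 = 1 carry 1
  1+1+1 = 1 carry 1
  1+1+1 = 1 carry 1
  1+1+1 = 1 carry 1
  1+0+1 = 0 carry 1
  0+1+1 = 0 carry 1
  0+1+1 = 0 carry 1
  1+0+1 = 0 carry 1
  0+0+1 = 1
  1+1 = 0 carry 1
  0+0+1 = 1
  0+0 = 0
  1+0 = 1
  1+1 = 0 carry 1
  0+1+1 = 0 carry 1
  0+0+1 = 1
  0+1 = 1
  0+0 = 0
  0+1 = 1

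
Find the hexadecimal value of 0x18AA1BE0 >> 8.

Shifting right by 8 bits = 2 hex digits: drop the last 2.

0x18AA1B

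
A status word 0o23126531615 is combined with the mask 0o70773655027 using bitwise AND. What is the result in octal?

AND each oct digit independently (no carries):
  2&7=2, 3&0=0, 1&7=1, 2&7=2, 6&3=2, 5&6=4, 3&5=1, 1&5=1, 6&0=0, 1&2=0, 5&7=5

0o20122411005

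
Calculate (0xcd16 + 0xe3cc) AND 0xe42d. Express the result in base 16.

0xa020

Add column by column in base 16, right to left:
  6+c = 2 carry 1
  1+c+1 = e
  d+3 = 0 carry 1
  c+e+1 = b carry 1
  final carry 1
Sum = 0x1b0e2; now AND with 0xe42d:
  1&0=0, b&e=a, 0&4=0, e&2=2, 2&d=0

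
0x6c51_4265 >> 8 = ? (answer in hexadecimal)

0x6c5142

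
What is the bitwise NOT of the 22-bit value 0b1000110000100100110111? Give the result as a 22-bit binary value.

Invert each bit: 1000110000100100110111 → 0111001111011011001000.

0b0111001111011011001000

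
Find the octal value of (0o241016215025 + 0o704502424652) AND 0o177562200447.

0o145520200447

Add column by column in base 8, right to left:
  5+2 = 7
  2+5 = 7
  0+6 = 6
  5+4 = 1 carry 1
  1+2+1 = 4
  2+4 = 6
  6+2 = 0 carry 1
  1+0+1 = 2
  0+5 = 5
  1+4 = 5
  4+0 = 4
  2+7 = 1 carry 1
  final carry 1
Sum = 0o1145520641677; now AND with 0o177562200447:
  1&0=0, 1&1=1, 4&7=4, 5&7=5, 5&5=5, 2&6=2, 0&2=0, 6&2=2, 4&0=0, 1&0=0, 6&4=4, 7&4=4, 7&7=7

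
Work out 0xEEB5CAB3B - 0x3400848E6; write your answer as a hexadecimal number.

Subtract column by column in base 16:
  B-6 → 5
  3-E → 5 (borrow)
  B-8-1 → 2
  A-4 → 6
  C-8 → 4
  5-0 → 5
  B-0 → B
  E-4 → A
  E-3 → B

0xBAB546255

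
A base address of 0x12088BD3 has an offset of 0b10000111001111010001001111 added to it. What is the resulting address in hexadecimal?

0b10000111001111010001001111 = 0x21CF44F in hexadecimal.
Add column by column in base 16, right to left:
  3+F = 2 carry 1
  D+4+1 = 2 carry 1
  B+4+1 = 0 carry 1
  8+F+1 = 8 carry 1
  8+C+1 = 5 carry 1
  0+1+1 = 2
  2+2 = 4
  1+0 = 1

0x14258022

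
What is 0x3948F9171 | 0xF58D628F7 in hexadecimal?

0xFDCDFB9F7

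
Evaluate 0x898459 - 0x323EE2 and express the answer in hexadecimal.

Subtract column by column in base 16:
  9-2 → 7
  5-E → 7 (borrow)
  4-E-1 → 5 (borrow)
  8-3-1 → 4
  9-2 → 7
  8-3 → 5

0x574577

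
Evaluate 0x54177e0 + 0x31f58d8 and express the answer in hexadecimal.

Add column by column in base 16, right to left:
  0+8 = 8
  e+d = b carry 1
  7+8+1 = 0 carry 1
  7+5+1 = d
  1+f = 0 carry 1
  4+1+1 = 6
  5+3 = 8

0x860d0b8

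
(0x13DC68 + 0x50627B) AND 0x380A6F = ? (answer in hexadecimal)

0x200A63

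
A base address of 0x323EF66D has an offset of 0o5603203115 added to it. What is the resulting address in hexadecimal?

0o5603203115 = 0x2E0D064D in hexadecimal.
Add column by column in base 16, right to left:
  D+D = A carry 1
  6+4+1 = B
  6+6 = C
  F+0 = F
  E+D = B carry 1
  3+0+1 = 4
  2+E = 0 carry 1
  3+2+1 = 6

0x604BFCBA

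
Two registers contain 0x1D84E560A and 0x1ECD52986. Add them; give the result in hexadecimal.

Add column by column in base 16, right to left:
  A+6 = 0 carry 1
  0+8+1 = 9
  6+9 = F
  5+2 = 7
  E+5 = 3 carry 1
  4+D+1 = 2 carry 1
  8+C+1 = 5 carry 1
  D+E+1 = C carry 1
  1+1+1 = 3

0x3C5237F90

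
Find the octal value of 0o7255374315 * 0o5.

0o44543356001

Multiply each base-8 digit by 5, carrying:
  5×5 = 25 → write 1 carry 3
  1×5+3 = 8 → write 0 carry 1
  3×5+1 = 16 → write 0 carry 2
  4×5+2 = 22 → write 6 carry 2
  7×5+2 = 37 → write 5 carry 4
  3×5+4 = 19 → write 3 carry 2
  5×5+2 = 27 → write 3 carry 3
  5×5+3 = 28 → write 4 carry 3
  2×5+3 = 13 → write 5 carry 1
  7×5+1 = 36 → write 4 carry 4
  remaining carry: 4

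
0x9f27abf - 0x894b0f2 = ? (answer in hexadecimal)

0x15dc9cd

Subtract column by column in base 16:
  f-2 → d
  b-f → c (borrow)
  a-0-1 → 9
  7-b → c (borrow)
  2-4-1 → d (borrow)
  f-9-1 → 5
  9-8 → 1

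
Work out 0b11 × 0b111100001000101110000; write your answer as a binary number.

Multiply each base-2 digit by 3, carrying:
  0×3 = 0 → write 0
  0×3 = 0 → write 0
  0×3 = 0 → write 0
  0×3 = 0 → write 0
  1×3 = 3 → write 1 carry 1
  1×3+1 = 4 → write 0 carry 2
  1×3+2 = 5 → write 1 carry 2
  0×3+2 = 2 → write 0 carry 1
  1×3+1 = 4 → write 0 carry 2
  0×3+2 = 2 → write 0 carry 1
  0×3+1 = 1 → write 1
  0×3 = 0 → write 0
  1×3 = 3 → write 1 carry 1
  0×3+1 = 1 → write 1
  0×3 = 0 → write 0
  0×3 = 0 → write 0
  0×3 = 0 → write 0
  1×3 = 3 → write 1 carry 1
  1×3+1 = 4 → write 0 carry 2
  1×3+2 = 5 → write 1 carry 2
  1×3+2 = 5 → write 1 carry 2
  remaining carry: 10

0b10110100011010001010000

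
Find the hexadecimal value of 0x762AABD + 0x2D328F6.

Add column by column in base 16, right to left:
  D+6 = 3 carry 1
  B+F+1 = B carry 1
  A+8+1 = 3 carry 1
  A+2+1 = D
  2+3 = 5
  6+D = 3 carry 1
  7+2+1 = A

0xA35D3B3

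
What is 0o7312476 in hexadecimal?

Each octal digit is 3 bits: 7=111 3=011 1=001 2=010 4=100 7=111 6=110.
Group the bits into nibbles: 0001 1101 1001 0101 0011 1110 → 1D953E.

0x1D953E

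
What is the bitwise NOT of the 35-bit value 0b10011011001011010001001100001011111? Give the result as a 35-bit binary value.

0b01100100110100101110110011110100000

Invert each bit: 10011011001011010001001100001011111 → 01100100110100101110110011110100000.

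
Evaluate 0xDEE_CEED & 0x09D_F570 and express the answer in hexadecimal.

AND each hex digit independently (no carries):
  D&0=0, E&9=8, E&D=C, C&F=C, E&5=4, E&7=6, D&0=0

0x08CC460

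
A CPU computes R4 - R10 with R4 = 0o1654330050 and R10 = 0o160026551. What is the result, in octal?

Subtract column by column in base 8:
  0-1 → 7 (borrow)
  5-5-1 → 7 (borrow)
  0-5-1 → 2 (borrow)
  0-6-1 → 1 (borrow)
  3-2-1 → 0
  3-0 → 3
  4-0 → 4
  5-6 → 7 (borrow)
  6-1-1 → 4
  1-0 → 1

0o1474301277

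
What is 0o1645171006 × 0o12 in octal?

0o22164272074

Multiply each base-8 digit by 10, carrying:
  6×10 = 60 → write 4 carry 7
  0×10+7 = 7 → write 7
  0×10 = 0 → write 0
  1×10 = 10 → write 2 carry 1
  7×10+1 = 71 → write 7 carry 8
  1×10+8 = 18 → write 2 carry 2
  5×10+2 = 52 → write 4 carry 6
  4×10+6 = 46 → write 6 carry 5
  6×10+5 = 65 → write 1 carry 8
  1×10+8 = 18 → write 2 carry 2
  remaining carry: 2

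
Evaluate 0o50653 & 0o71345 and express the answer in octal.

0o50241

AND each oct digit independently (no carries):
  5&7=5, 0&1=0, 6&3=2, 5&4=4, 3&5=1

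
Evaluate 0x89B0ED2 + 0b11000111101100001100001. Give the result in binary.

0x89B0ED2 = 0b1000100110110000111011010010 in binary.
Add column by column in base 2, right to left:
  0+1 = 1
  1+0 = 1
  0+0 = 0
  0+0 = 0
  1+0 = 1
  0+1 = 1
  1+1 = 0 carry 1
  1+0+1 = 0 carry 1
  0+0+1 = 1
  1+0 = 1
  1+0 = 1
  1+1 = 0 carry 1
  0+1+1 = 0 carry 1
  0+0+1 = 1
  0+1 = 1
  0+1 = 1
  1+1 = 0 carry 1
  1+1+1 = 1 carry 1
  0+0+1 = 1
  1+0 = 1
  1+0 = 1
  0+1 = 1
  0+1 = 1
  1+0 = 1
  0+0 = 0
  0+0 = 0
  0+0 = 0
  1+0 = 1

0b1000111111101110011100110011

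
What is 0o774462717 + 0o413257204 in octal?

Add column by column in base 8, right to left:
  7+4 = 3 carry 1
  1+0+1 = 2
  7+2 = 1 carry 1
  2+7+1 = 2 carry 1
  6+5+1 = 4 carry 1
  4+2+1 = 7
  4+3 = 7
  7+1 = 0 carry 1
  7+4+1 = 4 carry 1
  final carry 1

0o1407742123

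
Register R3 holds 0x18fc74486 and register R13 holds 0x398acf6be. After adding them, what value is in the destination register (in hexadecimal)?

Add column by column in base 16, right to left:
  6+e = 4 carry 1
  8+b+1 = 4 carry 1
  4+6+1 = b
  4+f = 3 carry 1
  7+c+1 = 4 carry 1
  c+a+1 = 7 carry 1
  f+8+1 = 8 carry 1
  8+9+1 = 2 carry 1
  1+3+1 = 5

0x528743b44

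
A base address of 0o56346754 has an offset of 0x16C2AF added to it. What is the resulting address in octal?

0o64110233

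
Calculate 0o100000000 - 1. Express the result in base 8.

0o77777777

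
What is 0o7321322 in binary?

0b111011010001011010010

Each octal digit is 3 bits: 7=111 3=011 2=010 1=001 3=011 2=010 2=010.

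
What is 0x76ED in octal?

0o73355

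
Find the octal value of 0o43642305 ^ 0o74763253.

0o37121156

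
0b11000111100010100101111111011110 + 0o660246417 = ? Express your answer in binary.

0o660246417 = 0b110110000010100110100001111 in binary.
Add column by column in base 2, right to left:
  0+1 = 1
  1+1 = 0 carry 1
  1+1+1 = 1 carry 1
  1+1+1 = 1 carry 1
  1+0+1 = 0 carry 1
  0+0+1 = 1
  1+0 = 1
  1+0 = 1
  1+1 = 0 carry 1
  1+0+1 = 0 carry 1
  1+1+1 = 1 carry 1
  1+1+1 = 1 carry 1
  1+0+1 = 0 carry 1
  0+0+1 = 1
  1+1 = 0 carry 1
  0+0+1 = 1
  0+1 = 1
  1+0 = 1
  0+0 = 0
  1+0 = 1
  0+0 = 0
  0+0 = 0
  0+1 = 1
  1+1 = 0 carry 1
  1+0+1 = 0 carry 1
  1+1+1 = 1 carry 1
  1+1+1 = 1 carry 1
  0+0+1 = 1
  0+0 = 0
  0+0 = 0
  1+0 = 1
  1+0 = 1

0b11001110010010111010110011101101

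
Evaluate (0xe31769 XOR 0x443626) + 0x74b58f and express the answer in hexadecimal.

0x11bd6de

First 0xe31769 XOR 0x443626 = 0xa7214f.
Add column by column in base 16, right to left:
  f+f = e carry 1
  4+8+1 = d
  1+5 = 6
  2+b = d
  7+4 = b
  a+7 = 1 carry 1
  final carry 1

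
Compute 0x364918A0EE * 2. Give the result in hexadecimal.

Multiply each base-16 digit by 2, carrying:
  E×2 = 28 → write C carry 1
  E×2+1 = 29 → write D carry 1
  0×2+1 = 1 → write 1
  A×2 = 20 → write 4 carry 1
  8×2+1 = 17 → write 1 carry 1
  1×2+1 = 3 → write 3
  9×2 = 18 → write 2 carry 1
  4×2+1 = 9 → write 9
  6×2 = 12 → write C
  3×2 = 6 → write 6

0x6C923141DC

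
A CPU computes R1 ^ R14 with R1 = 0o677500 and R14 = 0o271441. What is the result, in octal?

0o406141

XOR each oct digit independently (no carries):
  6^2=4, 7^7=0, 7^1=6, 5^4=1, 0^4=4, 0^1=1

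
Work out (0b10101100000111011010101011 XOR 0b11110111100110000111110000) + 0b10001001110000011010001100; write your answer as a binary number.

0b11100101010001110111100111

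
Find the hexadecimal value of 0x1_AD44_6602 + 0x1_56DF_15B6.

Add column by column in base 16, right to left:
  2+6 = 8
  0+B = B
  6+5 = B
  6+1 = 7
  4+F = 3 carry 1
  4+D+1 = 2 carry 1
  D+6+1 = 4 carry 1
  A+5+1 = 0 carry 1
  1+1+1 = 3

0x304237BB8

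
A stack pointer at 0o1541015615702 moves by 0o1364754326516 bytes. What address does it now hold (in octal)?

0o3125772144420

Add column by column in base 8, right to left:
  2+6 = 0 carry 1
  0+1+1 = 2
  7+5 = 4 carry 1
  5+6+1 = 4 carry 1
  1+2+1 = 4
  6+3 = 1 carry 1
  5+4+1 = 2 carry 1
  1+5+1 = 7
  0+7 = 7
  1+4 = 5
  4+6 = 2 carry 1
  5+3+1 = 1 carry 1
  1+1+1 = 3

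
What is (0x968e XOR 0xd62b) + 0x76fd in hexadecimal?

0xb7a2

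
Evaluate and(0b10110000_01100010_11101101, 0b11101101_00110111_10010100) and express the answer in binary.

AND bit by bit (1 only where both bits are 1):
  101100000110001011101101
& 111011010011011110010100
= 101000000010001010000100

0b101000000010001010000100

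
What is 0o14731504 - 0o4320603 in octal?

Subtract column by column in base 8:
  4-3 → 1
  0-0 → 0
  5-6 → 7 (borrow)
  1-0-1 → 0
  3-2 → 1
  7-3 → 4
  4-4 → 0
  1-0 → 1

0o10410701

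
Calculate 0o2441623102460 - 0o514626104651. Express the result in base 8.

0o1724774775607

Subtract column by column in base 8:
  0-1 → 7 (borrow)
  6-5-1 → 0
  4-6 → 6 (borrow)
  2-4-1 → 5 (borrow)
  0-0-1 → 7 (borrow)
  1-1-1 → 7 (borrow)
  3-6-1 → 4 (borrow)
  2-2-1 → 7 (borrow)
  6-6-1 → 7 (borrow)
  1-4-1 → 4 (borrow)
  4-1-1 → 2
  4-5 → 7 (borrow)
  2-0-1 → 1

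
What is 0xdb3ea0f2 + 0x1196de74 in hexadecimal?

Add column by column in base 16, right to left:
  2+4 = 6
  f+7 = 6 carry 1
  0+e+1 = f
  a+d = 7 carry 1
  e+6+1 = 5 carry 1
  3+9+1 = d
  b+1 = c
  d+1 = e

0xecd57f66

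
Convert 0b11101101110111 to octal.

Group the bits in threes: 011 101 101 110 111 → 35567.

0o35567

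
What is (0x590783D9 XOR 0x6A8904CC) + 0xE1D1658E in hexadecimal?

0x1155FECA3

First 0x590783D9 XOR 0x6A8904CC = 0x338E8715.
Add column by column in base 16, right to left:
  5+E = 3 carry 1
  1+8+1 = A
  7+5 = C
  8+6 = E
  E+1 = F
  8+D = 5 carry 1
  3+1+1 = 5
  3+E = 1 carry 1
  final carry 1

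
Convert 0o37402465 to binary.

0b11111100000010100110101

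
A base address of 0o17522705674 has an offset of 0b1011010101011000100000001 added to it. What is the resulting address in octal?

0b1011010101011000100000001 = 0o132530401 in octal.
Add column by column in base 8, right to left:
  4+1 = 5
  7+0 = 7
  6+4 = 2 carry 1
  5+0+1 = 6
  0+3 = 3
  7+5 = 4 carry 1
  2+2+1 = 5
  2+3 = 5
  5+1 = 6
  7+0 = 7
  1+0 = 1

0o17655436275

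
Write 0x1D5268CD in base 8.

Expand each hex digit to 4 bits: 1=0001 D=1101 5=0101 2=0010 6=0110 8=1000 C=1100 D=1101.
Group the bits in threes: 011 101 010 100 100 110 100 011 001 101 → 3524464315.

0o3524464315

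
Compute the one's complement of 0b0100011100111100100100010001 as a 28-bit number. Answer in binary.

Invert each bit: 0100011100111100100100010001 → 1011100011000011011011101110.

0b1011100011000011011011101110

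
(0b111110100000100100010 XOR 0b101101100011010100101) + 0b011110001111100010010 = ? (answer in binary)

0b110001010011010011001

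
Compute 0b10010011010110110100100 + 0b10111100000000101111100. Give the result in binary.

0b101001111010111100100000

Add column by column in base 2, right to left:
  0+0 = 0
  0+0 = 0
  1+1 = 0 carry 1
  0+1+1 = 0 carry 1
  0+1+1 = 0 carry 1
  1+1+1 = 1 carry 1
  0+1+1 = 0 carry 1
  1+0+1 = 0 carry 1
  1+1+1 = 1 carry 1
  0+0+1 = 1
  1+0 = 1
  1+0 = 1
  0+0 = 0
  1+0 = 1
  0+0 = 0
  1+0 = 1
  1+0 = 1
  0+1 = 1
  0+1 = 1
  1+1 = 0 carry 1
  0+1+1 = 0 carry 1
  0+0+1 = 1
  1+1 = 0 carry 1
  final carry 1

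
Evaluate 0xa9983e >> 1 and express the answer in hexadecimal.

0x54cc1f

1 bits is not a whole number of base-16 digits; in binary: 101010011001100000111110 >> 1 = 10101001100110000011111.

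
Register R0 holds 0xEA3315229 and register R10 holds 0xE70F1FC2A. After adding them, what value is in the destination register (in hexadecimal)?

Add column by column in base 16, right to left:
  9+A = 3 carry 1
  2+2+1 = 5
  2+C = E
  5+F = 4 carry 1
  1+1+1 = 3
  3+F = 2 carry 1
  3+0+1 = 4
  A+7 = 1 carry 1
  E+E+1 = D carry 1
  final carry 1

0x1D14234E53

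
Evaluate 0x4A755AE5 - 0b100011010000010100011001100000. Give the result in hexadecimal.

0x27341485

0b100011010000010100011001100000 = 0x23414660 in hexadecimal.
Subtract column by column in base 16:
  5-0 → 5
  E-6 → 8
  A-6 → 4
  5-4 → 1
  5-1 → 4
  7-4 → 3
  A-3 → 7
  4-2 → 2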